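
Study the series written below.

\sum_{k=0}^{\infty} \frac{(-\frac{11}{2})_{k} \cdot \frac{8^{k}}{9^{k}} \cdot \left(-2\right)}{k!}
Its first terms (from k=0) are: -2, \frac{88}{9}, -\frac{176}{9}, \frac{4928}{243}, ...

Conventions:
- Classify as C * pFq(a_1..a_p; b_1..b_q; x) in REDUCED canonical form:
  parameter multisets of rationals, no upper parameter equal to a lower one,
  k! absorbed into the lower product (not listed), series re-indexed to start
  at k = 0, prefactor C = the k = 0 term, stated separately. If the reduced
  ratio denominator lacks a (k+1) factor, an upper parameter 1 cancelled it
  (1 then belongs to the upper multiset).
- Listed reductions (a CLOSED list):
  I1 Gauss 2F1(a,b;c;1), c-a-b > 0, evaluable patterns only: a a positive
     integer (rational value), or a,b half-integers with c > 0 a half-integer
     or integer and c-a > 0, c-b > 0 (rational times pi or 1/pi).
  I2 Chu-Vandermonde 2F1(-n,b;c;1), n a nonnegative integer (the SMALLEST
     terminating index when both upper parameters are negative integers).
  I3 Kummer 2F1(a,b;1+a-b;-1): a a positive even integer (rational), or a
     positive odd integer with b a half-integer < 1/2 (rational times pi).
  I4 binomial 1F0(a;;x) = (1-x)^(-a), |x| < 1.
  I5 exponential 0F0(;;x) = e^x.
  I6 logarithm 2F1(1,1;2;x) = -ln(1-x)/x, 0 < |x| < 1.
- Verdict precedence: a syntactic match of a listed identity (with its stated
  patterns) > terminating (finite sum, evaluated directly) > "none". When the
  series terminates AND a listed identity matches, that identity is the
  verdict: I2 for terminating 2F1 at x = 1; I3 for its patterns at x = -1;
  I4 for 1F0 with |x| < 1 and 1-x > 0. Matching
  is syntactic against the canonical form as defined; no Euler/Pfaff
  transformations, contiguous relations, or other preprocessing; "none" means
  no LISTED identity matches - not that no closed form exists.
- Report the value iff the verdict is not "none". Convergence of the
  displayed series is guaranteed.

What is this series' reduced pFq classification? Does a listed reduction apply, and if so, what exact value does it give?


The series (x = \frac{8}{9}) is 1F0: upper {-\frac{11}{2}}, lower {-}, prefactor -2. Verdict: the I4 binomial reduction matches (the 1F0 binomial series: exponent 11/2, x = \frac{8}{9}). Exact value: \left(-2\right) \cdot \left(\frac{1}{9}\right)^{\frac{11}{2}}.

Key observation: t_0 being -2, the two geometric factors (prefactor -2) combine into one argument.
Step ratio: r(k) = \frac{8}{9} * (k-\frac{11}{2}) / [(k+1)] - rational in k. x = \frac{8}{9}; t_0 = -2; negate the roots.


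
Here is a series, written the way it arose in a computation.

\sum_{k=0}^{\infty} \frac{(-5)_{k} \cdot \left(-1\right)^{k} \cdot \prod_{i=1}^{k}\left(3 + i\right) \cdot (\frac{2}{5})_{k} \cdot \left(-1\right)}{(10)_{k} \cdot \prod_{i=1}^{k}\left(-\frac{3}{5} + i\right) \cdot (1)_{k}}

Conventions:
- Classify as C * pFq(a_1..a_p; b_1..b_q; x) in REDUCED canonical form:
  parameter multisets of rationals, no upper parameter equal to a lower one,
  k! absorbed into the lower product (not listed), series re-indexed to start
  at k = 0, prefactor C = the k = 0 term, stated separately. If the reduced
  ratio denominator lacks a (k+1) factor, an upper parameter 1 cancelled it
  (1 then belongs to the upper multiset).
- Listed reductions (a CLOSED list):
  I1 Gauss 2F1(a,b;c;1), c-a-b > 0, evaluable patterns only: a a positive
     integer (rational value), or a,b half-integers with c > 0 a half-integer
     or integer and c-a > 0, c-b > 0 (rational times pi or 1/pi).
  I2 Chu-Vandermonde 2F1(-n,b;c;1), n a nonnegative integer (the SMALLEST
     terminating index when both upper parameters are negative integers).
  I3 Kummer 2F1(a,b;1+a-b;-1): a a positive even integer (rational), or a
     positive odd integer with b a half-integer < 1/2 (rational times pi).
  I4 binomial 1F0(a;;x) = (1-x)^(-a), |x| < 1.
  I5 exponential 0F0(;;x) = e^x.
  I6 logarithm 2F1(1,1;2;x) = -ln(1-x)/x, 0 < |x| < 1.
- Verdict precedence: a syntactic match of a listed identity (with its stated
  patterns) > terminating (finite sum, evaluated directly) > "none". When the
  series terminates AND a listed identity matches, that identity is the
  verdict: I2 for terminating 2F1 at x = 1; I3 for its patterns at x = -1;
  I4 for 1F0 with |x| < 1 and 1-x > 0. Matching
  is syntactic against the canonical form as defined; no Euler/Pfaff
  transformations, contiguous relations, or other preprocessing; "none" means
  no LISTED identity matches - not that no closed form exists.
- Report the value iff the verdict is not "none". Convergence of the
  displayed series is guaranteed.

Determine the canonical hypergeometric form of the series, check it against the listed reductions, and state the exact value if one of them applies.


At argument -1: a 2F1 with upper {-5, 4}, lower {10}, scaled by C = -1. Verdict: Kummer (I3) fires (x = -1; c = 10 equals 1+a-b for upper {-5, 4}: listed pattern). Exact value: -6.

Key step: with t_0 = -1, the parameter 2/5 appears in both the upper and lower lists and cancels.
Term ratio: r(k) = -1 * (k-5) (k+4) / [(k+10) (k+1)] - rational in k, leading ratio -1; with t_0 = -1, classification follows.


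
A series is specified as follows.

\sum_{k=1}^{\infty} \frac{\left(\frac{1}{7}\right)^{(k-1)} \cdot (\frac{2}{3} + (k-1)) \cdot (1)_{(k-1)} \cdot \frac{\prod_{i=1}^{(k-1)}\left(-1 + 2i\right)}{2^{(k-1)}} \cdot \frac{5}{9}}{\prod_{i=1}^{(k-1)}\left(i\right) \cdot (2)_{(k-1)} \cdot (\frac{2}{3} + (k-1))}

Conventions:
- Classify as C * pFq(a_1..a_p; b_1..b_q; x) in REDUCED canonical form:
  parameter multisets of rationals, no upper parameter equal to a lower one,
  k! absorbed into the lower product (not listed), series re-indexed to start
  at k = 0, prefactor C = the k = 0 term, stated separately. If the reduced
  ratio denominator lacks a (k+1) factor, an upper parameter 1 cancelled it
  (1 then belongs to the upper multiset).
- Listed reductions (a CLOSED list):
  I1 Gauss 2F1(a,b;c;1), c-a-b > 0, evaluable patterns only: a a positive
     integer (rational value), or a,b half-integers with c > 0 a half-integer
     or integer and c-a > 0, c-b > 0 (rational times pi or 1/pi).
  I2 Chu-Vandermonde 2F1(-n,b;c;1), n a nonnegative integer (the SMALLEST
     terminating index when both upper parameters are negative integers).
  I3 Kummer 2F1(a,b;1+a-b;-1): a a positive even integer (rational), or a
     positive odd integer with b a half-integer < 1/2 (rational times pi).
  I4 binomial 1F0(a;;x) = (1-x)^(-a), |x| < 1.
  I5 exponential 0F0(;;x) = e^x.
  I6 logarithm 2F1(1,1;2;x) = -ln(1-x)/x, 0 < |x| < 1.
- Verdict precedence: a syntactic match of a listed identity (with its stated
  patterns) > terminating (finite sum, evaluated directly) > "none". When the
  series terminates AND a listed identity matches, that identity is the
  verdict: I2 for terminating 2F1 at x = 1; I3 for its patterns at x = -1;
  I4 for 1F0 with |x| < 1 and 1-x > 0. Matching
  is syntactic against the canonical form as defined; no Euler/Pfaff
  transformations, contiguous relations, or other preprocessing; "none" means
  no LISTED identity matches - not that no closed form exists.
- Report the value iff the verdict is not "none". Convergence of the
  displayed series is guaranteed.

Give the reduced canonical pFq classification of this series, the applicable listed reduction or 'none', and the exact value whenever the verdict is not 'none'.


Reduced: x = \frac{1}{7}, 2F1, upper = {\frac{1}{2}, 1}, lower = {2}, C = \frac{5}{9}. Verdict: none - at argument \frac{1}{7} the multisets {\frac{1}{2}, 1} ; {2} match no listed identity.

Key step: x = \frac{1}{7} and the odd product 1*3*...*(2k-1) (C = 5/9) is 2^k (1/2)_k.
Adjacent-term ratio: r(k) = \frac{1}{7} * (k+\frac{1}{2}) (k+1) / [(k+2) (k+1)] - rational in k. x = \frac{1}{7}; t_0 = \frac{5}{9}; negate the roots.


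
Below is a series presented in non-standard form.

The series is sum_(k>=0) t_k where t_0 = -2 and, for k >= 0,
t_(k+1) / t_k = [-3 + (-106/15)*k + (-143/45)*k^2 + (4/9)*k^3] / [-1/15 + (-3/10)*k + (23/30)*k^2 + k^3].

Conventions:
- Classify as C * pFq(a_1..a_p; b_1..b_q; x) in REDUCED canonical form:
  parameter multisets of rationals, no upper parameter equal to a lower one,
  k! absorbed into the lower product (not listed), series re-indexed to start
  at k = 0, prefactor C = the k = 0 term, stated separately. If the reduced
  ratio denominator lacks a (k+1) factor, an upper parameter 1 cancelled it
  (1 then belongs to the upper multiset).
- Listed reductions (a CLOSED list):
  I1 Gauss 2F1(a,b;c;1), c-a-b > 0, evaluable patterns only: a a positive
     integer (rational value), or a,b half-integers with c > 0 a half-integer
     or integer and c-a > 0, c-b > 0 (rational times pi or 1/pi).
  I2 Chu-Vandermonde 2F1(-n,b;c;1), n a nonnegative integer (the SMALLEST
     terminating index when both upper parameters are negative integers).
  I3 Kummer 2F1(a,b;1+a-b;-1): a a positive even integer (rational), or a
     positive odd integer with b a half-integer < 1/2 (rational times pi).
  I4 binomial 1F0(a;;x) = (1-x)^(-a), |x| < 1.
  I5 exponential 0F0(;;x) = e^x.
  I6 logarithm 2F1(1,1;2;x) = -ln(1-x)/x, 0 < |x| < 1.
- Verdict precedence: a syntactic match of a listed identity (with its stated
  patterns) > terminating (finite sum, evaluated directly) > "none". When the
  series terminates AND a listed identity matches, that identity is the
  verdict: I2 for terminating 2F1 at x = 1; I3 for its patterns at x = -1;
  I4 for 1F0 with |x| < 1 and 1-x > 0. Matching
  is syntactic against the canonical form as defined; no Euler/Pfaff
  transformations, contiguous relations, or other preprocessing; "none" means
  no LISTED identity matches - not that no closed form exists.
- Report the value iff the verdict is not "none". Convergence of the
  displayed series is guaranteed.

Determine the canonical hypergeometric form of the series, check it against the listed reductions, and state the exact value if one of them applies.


Key step: from the first term -2: factor the ratio over Q (C = -2): negated roots = parameters.
Consecutive-term ratio: r(k) = (4/9) * (k-9) (k+3/5) (k+5/4) / [(k-2/5) (k+1/6) (k+1)] - rational in k, leading ratio (4/9); with t_0 = -2, classification follows.

Prefactor -2, argument 4/9: 3F2 with upper {-9, 3/5, 5/4} over lower {-2/5, 1/6}. Verdict: terminating. (-9)_k vanishes past k = 9, leaving a 10-term sum, computed directly. Value: 297618079124/55790188965.


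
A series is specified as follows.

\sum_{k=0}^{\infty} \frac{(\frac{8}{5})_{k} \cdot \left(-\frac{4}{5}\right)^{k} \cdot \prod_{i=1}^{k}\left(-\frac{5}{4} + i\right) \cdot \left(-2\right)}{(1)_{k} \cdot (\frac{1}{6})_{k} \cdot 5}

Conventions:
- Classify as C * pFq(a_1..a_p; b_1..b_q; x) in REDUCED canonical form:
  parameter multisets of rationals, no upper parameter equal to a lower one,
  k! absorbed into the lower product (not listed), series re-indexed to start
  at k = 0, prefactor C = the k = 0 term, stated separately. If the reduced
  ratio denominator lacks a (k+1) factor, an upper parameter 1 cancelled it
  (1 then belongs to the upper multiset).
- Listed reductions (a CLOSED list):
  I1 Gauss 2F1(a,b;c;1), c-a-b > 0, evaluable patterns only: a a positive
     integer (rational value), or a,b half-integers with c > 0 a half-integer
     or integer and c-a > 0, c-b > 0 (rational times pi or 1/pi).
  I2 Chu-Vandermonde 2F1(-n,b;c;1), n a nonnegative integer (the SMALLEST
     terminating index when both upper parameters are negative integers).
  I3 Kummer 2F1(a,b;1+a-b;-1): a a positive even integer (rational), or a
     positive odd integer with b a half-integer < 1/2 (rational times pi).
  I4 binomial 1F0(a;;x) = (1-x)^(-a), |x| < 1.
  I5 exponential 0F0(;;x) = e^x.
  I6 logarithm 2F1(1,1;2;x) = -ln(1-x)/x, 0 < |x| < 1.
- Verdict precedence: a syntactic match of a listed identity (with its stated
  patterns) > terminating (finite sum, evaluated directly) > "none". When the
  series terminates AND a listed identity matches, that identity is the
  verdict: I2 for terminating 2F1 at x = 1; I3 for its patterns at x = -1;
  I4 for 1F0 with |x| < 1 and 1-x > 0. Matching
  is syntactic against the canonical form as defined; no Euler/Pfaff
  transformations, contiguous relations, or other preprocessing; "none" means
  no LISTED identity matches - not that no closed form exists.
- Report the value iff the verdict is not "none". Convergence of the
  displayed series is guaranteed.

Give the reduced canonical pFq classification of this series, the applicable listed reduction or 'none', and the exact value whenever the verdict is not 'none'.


This is -\frac{2}{5} * 2F1(-\frac{1}{4}, \frac{8}{5}; \frac{1}{6}; -\frac{4}{5}) in reduced canonical form. Verdict: none (x = -\frac{4}{5}): each listed identity misses the multisets {-\frac{1}{4}, \frac{8}{5}} ; {\frac{1}{6}}.

The tell: with t_0 = -\frac{2}{5}, the running product (C = -2/5, x = -4/5) telescopes to a rising factorial.
Consecutive-term ratio: r(k) = -\frac{4}{5} * (k-\frac{1}{4}) (k+\frac{8}{5}) / [(k+\frac{1}{6}) (k+1)] ; factor over Q: parameters, x = -\frac{4}{5}, and C = -\frac{2}{5}.


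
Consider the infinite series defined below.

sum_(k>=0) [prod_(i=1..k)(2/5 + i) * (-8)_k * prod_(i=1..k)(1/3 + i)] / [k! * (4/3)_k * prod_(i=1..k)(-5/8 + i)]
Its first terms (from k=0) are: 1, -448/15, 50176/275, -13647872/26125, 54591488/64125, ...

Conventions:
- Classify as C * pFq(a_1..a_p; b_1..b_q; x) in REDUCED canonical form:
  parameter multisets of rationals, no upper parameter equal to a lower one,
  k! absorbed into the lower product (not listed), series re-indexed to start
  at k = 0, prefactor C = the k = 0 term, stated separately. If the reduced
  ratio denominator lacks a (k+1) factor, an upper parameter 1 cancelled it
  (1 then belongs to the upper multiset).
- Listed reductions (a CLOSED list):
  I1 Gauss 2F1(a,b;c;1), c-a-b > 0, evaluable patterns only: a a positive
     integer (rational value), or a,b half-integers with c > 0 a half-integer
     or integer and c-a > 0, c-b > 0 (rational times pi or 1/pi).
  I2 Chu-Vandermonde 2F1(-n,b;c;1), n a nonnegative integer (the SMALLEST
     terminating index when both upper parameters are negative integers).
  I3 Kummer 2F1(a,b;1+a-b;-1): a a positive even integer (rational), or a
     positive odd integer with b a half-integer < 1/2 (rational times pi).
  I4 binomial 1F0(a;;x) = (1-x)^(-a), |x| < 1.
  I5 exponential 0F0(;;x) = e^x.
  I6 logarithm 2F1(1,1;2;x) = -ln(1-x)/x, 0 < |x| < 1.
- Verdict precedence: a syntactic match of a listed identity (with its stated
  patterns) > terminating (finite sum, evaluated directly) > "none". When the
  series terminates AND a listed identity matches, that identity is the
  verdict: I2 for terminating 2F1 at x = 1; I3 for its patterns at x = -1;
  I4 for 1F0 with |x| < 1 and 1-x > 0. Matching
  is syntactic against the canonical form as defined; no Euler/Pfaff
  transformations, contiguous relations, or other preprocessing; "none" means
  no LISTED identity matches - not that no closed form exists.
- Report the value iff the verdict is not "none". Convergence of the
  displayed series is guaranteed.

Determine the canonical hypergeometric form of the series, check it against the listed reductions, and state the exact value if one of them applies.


Canonical form: C = 1 times 2F1 with upper {-8, 7/5}, lower {3/8}, x = 1. Verdict: this is the Chu-Vandermonde identity I2 (terminating 2F1 at x = 1 with n = 8, b = 7/5, c = 3/8). Its exact value is 106140504431/27961505859375.

Structural cue: t_0 being 1, the lower running product (C = 1) is a rising factorial.
Adjacent-term ratio: r(k) = 1 * (k-8) (k+7/5) / [(k+3/8) (k+1)] ; factor over Q: parameters, x = 1, and C = 1.


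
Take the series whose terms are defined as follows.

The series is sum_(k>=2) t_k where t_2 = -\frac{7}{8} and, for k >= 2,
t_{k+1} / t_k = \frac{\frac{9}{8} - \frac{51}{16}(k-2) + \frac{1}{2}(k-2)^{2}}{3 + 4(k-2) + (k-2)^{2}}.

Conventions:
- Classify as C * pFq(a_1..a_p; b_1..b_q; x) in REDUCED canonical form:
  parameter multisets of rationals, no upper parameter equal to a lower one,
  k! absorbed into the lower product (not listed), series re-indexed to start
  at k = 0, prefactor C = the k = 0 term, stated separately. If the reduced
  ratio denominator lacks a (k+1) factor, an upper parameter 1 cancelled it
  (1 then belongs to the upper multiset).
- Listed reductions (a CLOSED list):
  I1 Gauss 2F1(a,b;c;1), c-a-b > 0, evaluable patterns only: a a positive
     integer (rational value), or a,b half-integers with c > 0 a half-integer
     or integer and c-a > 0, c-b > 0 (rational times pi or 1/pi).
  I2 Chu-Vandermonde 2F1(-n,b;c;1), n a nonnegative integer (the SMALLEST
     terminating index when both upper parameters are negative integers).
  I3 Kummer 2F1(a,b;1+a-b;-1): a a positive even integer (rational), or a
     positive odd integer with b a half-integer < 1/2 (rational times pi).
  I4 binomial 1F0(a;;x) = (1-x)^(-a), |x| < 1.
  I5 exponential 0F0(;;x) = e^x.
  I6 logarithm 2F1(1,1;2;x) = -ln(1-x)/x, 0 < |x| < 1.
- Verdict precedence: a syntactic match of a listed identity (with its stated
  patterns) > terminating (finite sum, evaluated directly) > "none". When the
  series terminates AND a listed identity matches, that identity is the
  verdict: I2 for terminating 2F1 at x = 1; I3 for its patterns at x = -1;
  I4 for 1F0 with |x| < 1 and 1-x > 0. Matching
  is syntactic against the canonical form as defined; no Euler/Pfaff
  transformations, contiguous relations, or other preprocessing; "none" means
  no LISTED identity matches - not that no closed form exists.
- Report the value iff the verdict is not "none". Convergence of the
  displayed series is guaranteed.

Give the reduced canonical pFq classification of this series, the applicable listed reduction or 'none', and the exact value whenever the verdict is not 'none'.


This is -\frac{7}{8} * 2F1(-6, -\frac{3}{8}; 3; \frac{1}{2}) in reduced canonical form. Verdict: terminating - upper -6 stops the sum at k = 6; the 7 terms are added exactly. Its exact value is -\frac{9885898645}{8589934592}.

Key observation: t_0 being -\frac{7}{8}, factor the ratio over Q (C = -7/8): negated roots = parameters.
Step ratio: r(k) = \frac{1}{2} * (k-6) (k-\frac{3}{8}) / [(k+3) (k+1)] - rational in k. x = \frac{1}{2}; t_0 = -\frac{7}{8}; negate the roots.


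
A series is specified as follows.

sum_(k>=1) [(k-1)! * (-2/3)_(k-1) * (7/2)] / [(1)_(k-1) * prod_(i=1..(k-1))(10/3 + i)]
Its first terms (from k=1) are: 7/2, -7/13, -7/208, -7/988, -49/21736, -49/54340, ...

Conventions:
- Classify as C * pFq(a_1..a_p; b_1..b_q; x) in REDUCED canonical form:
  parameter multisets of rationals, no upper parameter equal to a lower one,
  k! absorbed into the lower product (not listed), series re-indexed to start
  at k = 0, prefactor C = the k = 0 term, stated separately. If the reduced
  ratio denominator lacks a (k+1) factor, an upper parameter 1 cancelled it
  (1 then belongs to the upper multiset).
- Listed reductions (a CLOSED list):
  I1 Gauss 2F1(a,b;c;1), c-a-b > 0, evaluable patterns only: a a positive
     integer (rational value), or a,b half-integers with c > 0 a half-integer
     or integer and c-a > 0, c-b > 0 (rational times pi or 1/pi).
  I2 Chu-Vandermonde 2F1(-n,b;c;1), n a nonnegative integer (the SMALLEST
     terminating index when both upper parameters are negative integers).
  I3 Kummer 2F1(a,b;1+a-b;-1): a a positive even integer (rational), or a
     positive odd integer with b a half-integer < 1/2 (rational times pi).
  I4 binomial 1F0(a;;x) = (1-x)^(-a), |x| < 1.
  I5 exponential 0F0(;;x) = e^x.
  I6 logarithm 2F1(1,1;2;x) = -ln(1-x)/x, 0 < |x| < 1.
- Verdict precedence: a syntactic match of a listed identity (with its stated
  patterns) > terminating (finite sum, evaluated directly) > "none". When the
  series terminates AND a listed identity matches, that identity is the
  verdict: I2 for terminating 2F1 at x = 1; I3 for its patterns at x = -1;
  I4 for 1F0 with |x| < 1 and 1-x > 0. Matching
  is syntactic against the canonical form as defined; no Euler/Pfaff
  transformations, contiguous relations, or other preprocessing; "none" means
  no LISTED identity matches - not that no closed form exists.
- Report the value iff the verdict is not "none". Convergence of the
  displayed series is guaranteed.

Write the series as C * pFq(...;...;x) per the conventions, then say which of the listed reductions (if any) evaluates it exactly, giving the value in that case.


At argument 1: a 2F1 with upper {-2/3, 1}, lower {13/3}, scaled by C = 7/2. Verdict at x = 1: Gauss's theorem (I1) matches (x = 1: the Gamma ratio telescopes since c-a-b = 4 > 0 and a = 1 in Z>0). Its exact value is 35/12.

The tell: x = 1 and the factorial ratio (C = 7/2, x = 1) (k+a-1)!/(a-1)! is a rising factorial (a)_k.
Adjacent-term ratio: r(k) = 1 * (k-2/3) (k+1) / [(k+13/3) (k+1)] ; factor over Q: parameters, x = 1, and C = 7/2.


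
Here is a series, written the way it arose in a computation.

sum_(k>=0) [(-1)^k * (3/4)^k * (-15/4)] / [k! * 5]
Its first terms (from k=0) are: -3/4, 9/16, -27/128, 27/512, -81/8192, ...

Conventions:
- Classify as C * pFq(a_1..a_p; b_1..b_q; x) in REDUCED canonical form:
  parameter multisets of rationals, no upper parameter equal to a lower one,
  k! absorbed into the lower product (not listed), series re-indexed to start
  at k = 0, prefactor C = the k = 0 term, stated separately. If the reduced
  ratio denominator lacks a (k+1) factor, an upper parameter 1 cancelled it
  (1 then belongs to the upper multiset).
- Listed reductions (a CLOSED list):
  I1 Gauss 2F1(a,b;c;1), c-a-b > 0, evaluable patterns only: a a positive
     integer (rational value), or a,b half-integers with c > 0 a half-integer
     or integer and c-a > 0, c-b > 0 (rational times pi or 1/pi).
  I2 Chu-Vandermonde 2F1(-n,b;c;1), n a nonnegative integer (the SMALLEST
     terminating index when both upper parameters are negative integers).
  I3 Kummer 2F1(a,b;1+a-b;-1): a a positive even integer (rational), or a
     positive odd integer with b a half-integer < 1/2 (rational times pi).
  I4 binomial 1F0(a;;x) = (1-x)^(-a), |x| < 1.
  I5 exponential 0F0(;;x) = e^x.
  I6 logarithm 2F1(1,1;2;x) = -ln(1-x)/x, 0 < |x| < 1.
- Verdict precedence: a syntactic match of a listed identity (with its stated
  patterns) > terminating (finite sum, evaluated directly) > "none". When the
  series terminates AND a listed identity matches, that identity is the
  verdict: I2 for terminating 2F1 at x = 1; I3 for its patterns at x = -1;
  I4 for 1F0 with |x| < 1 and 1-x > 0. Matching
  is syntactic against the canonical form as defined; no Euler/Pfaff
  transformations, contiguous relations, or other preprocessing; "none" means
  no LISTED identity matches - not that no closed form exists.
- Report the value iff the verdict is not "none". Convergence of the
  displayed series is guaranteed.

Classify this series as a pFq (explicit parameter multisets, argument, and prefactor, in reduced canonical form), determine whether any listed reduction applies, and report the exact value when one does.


Prefactor -3/4, argument -3/4: 0F0 with upper {-} over lower {-}. Verdict (x = -3/4): the I5 exponential reduction applies (the 0F0 exponential series at x = -3/4). Hence: (-3/4) * e^(-3/4).

Key step: x = (-3/4) and the (-1)^k factor (C = -3/4) folds into the argument's sign.
Ratio: r(k) = (-3/4) * 1 / [(k+1)] - rational in k. x = (-3/4); t_0 = -3/4; negate the roots.


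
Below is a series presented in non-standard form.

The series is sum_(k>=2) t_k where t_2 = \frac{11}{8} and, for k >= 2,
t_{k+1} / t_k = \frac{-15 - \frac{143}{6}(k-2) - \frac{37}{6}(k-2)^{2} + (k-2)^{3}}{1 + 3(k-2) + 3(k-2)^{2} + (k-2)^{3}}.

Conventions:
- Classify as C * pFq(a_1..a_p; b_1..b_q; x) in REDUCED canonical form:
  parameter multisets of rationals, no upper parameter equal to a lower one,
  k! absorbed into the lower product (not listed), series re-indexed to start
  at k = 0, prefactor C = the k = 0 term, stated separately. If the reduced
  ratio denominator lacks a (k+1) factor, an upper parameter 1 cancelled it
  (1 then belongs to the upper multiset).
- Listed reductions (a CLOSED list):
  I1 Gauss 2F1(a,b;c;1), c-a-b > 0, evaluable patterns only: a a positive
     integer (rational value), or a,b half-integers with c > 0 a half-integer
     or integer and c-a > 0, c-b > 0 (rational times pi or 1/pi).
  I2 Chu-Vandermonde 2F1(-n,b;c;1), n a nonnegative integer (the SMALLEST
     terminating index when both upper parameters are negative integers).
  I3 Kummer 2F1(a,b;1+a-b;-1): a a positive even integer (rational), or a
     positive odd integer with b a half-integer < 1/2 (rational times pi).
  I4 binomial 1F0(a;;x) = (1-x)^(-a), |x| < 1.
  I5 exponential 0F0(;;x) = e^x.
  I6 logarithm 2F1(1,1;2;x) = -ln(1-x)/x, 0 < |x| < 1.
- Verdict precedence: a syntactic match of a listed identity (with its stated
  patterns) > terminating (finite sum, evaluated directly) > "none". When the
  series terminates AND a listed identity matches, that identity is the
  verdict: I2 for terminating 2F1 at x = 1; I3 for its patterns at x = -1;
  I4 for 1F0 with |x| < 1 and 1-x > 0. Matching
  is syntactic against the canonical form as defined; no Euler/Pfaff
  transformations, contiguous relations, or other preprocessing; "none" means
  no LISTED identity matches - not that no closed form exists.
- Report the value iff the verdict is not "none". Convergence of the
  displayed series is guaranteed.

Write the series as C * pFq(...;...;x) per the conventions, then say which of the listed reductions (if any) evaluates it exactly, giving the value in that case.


x = 1 here; the reduced form reads 3F2, upper {-9, \frac{5}{6}, 2}, lower {1, 1}, C = \frac{11}{8}. Verdict: terminating. (-9)_k vanishes past k = 9, leaving a 10-term sum, computed directly. Sum: \frac{670025785}{208971104256}.

The tell: t_0 = \frac{11}{8} here, and factor the ratio over Q (C = 11/8, x = 1): negated roots = parameters.
Ratio: r(k) = 1 * (k-9) (k+\frac{5}{6}) (k+2) / [(k+1) (k+1) (k+1)] - poly over poly, x = 1 from leading terms; C = \frac{11}{8} at k = 0.


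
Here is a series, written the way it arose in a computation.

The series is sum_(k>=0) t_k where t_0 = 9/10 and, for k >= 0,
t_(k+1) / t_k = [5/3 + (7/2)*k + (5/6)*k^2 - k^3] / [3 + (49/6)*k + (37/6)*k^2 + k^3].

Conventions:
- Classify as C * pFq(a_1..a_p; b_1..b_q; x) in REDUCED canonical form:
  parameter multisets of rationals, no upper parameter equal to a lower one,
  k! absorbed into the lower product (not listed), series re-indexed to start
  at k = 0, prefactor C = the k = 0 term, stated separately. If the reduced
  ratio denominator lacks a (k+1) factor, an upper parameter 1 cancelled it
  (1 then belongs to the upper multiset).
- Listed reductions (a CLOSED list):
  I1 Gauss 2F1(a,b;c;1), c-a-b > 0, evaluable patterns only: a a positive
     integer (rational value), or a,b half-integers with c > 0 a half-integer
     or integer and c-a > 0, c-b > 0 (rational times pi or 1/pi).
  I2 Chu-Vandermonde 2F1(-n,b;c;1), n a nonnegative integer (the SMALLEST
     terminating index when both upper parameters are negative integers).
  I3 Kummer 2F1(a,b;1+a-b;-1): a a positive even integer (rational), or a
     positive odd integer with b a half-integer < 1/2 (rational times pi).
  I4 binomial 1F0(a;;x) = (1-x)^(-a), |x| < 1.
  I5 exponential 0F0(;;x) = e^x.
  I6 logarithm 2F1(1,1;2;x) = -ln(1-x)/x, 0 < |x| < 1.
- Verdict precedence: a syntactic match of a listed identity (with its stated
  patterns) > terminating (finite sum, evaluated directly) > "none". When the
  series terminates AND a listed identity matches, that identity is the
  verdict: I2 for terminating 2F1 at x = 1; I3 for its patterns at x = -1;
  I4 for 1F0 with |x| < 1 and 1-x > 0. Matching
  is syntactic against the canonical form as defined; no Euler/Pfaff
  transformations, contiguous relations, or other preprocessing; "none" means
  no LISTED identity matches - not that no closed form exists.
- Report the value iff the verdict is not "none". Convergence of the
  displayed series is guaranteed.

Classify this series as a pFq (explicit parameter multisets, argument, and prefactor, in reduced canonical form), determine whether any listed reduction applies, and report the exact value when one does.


Classification (C = 9/10): 2F1 with upper {-5/2, 1}, lower {9/2}, argument x = -1. Verdict: Kummer (I3) matches (x = -1; c = 9/2 equals 1+a-b for upper {-5/2, 1}: listed pattern). Its exact value is (63/128) * pi.

The tell: x = (-1) and roots of the ratio polynomials (C = 9/10) are the negated parameters.
Term ratio: r(k) = (-1) * (k-5/2) (k+1) / [(k+9/2) (k+1)] - rational; roots negated = parameters, x = (-1), C = 9/10.


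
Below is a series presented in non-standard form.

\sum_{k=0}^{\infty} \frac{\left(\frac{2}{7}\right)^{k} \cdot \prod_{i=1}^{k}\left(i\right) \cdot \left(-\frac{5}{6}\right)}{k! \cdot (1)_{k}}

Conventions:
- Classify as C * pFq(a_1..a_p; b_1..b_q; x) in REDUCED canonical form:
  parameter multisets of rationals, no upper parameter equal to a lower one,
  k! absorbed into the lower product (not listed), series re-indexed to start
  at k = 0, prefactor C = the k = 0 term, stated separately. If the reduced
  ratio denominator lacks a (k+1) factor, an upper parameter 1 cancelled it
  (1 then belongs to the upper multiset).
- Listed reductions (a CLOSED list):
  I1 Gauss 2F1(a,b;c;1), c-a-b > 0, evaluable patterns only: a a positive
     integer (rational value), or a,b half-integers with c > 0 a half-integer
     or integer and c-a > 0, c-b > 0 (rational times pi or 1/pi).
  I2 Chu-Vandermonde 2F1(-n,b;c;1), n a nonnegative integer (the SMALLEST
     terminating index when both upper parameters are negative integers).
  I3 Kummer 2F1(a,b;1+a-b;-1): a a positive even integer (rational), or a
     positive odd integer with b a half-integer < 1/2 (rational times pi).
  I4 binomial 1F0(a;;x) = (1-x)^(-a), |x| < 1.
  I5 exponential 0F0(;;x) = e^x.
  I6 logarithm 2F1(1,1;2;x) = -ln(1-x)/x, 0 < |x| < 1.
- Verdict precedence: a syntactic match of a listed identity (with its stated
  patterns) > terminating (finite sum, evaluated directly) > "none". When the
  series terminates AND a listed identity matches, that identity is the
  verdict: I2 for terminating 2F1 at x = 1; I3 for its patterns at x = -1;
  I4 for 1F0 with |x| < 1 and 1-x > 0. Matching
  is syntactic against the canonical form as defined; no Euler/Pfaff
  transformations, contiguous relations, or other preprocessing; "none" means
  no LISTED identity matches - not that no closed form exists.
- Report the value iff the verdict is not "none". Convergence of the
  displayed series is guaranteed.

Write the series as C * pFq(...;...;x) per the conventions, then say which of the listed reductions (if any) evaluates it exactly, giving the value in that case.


With C = -\frac{5}{6}: the canonical form is 0F0(-; -; \frac{2}{7}). Verdict: the exponential series (I5) fires (the 0F0 exponential series at x = \frac{2}{7}). Sum: \left(-\frac{5}{6}\right) \cdot e^{\frac{2}{7}}.

Key step: t_0 being -\frac{5}{6}, the parameter 1 appears in both the upper and lower lists and cancels.
Adjacent-term ratio: r(k) = \frac{2}{7} * 1 / [(k+1)] ; factor over Q: parameters, x = \frac{2}{7}, and C = -\frac{5}{6}.


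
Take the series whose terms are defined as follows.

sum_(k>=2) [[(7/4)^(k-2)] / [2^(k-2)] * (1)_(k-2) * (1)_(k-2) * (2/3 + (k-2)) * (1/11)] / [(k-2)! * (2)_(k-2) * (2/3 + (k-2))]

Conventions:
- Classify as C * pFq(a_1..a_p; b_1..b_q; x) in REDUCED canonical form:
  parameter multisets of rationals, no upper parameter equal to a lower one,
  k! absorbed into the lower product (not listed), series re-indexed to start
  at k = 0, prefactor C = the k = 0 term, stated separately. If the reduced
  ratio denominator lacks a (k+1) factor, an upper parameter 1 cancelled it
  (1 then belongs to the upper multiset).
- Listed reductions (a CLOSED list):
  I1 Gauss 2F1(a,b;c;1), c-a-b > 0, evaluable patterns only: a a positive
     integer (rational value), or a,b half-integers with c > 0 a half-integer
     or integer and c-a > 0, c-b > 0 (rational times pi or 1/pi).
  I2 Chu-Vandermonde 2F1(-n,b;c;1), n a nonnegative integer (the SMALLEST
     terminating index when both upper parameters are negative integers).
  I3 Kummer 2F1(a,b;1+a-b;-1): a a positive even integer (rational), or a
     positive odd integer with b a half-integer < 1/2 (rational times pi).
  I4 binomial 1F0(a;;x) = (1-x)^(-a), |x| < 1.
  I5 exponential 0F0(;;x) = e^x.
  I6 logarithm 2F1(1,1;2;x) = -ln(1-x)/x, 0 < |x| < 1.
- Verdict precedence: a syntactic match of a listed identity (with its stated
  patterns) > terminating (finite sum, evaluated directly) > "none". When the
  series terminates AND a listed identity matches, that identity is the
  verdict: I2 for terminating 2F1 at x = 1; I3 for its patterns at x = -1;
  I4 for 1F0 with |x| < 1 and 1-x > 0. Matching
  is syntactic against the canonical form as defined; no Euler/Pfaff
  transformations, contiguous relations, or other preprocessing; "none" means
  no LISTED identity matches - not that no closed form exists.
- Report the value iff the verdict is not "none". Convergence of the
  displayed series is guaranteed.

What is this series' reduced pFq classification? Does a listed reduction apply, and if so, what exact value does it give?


Key observation: x = (7/8) and the factor k + 2/3 cancels (top and bottom), leaving prefactor 1/11.
Term ratio: r(k) = (7/8) * (k+1) (k+1) / [(k+2) (k+1)] - rational; roots negated = parameters, x = (7/8), C = 1/11.

Canonical form: C = 1/11 times 2F1 with upper {1, 1}, lower {2}, x = 7/8. Verdict: the logarithmic series (I6) fires (the logarithm: parameters (1,1;2), x = 7/8). Exact value: (-8/77) * ln(1/8).


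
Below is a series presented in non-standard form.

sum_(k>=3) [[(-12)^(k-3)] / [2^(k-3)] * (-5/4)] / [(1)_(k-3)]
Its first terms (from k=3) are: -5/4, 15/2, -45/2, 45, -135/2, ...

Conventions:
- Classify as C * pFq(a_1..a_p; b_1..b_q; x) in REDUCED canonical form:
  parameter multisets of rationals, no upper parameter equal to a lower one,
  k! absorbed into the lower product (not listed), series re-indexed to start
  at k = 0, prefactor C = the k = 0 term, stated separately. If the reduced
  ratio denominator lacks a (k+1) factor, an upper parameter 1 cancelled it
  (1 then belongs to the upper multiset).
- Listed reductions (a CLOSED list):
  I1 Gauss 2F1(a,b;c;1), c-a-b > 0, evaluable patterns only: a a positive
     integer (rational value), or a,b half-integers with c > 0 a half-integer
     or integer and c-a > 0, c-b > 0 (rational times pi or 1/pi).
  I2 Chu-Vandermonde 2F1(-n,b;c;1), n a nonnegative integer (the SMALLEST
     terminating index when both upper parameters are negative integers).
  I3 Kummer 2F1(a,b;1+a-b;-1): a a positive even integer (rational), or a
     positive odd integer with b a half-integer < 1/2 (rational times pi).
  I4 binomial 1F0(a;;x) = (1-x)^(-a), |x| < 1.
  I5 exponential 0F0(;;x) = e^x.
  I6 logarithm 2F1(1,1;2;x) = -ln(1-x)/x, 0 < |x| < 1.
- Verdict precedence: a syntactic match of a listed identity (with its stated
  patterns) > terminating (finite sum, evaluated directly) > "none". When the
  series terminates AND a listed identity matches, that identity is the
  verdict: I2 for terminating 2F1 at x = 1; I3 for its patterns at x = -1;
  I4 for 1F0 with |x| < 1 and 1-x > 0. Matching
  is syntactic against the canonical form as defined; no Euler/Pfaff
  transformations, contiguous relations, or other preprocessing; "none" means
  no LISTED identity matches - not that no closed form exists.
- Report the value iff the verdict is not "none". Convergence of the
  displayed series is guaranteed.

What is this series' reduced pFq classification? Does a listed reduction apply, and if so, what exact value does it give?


Canonical form: C = -5/4 times 0F0 with upper {-}, lower {-}, x = -6. Verdict: the exponential series (I5) matches (the 0F0 exponential series at x = -6). Sum: (-5/4) * e^(-6).

The tell: t_0 being -5/4, the two k-th powers (C = -5/4, x = -6) combine into one argument.
Term ratio: r(k) = (-6) * 1 / [(k+1)] ; factor over Q: parameters, x = (-6), and C = -5/4.


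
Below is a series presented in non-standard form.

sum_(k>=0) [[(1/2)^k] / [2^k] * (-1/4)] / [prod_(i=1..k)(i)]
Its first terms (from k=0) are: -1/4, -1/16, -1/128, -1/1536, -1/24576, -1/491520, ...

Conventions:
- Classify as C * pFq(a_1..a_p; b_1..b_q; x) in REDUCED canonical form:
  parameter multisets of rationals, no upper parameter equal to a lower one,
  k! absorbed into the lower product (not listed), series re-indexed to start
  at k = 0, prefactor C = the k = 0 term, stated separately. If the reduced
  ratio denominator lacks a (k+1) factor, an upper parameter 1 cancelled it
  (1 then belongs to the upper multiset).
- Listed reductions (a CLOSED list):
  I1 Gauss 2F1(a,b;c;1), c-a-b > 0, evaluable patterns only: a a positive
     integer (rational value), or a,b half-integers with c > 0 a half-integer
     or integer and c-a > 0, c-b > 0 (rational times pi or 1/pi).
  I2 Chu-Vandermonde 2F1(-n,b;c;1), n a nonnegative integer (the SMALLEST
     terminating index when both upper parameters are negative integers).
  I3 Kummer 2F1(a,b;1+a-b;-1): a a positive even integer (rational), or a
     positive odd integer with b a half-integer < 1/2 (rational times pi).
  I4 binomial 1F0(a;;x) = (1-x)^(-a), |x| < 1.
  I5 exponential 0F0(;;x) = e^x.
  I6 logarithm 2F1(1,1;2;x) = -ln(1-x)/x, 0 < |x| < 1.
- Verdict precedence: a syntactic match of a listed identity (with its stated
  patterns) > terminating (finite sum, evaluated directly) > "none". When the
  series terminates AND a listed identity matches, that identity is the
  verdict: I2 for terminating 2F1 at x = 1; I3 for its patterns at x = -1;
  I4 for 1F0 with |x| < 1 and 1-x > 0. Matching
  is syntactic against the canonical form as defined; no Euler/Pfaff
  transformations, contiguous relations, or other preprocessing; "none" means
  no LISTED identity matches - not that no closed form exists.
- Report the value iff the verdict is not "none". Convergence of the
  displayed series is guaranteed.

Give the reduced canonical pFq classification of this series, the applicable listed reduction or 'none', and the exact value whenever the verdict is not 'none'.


The series (x = 1/4) is 0F0: upper {-}, lower {-}, prefactor -1/4. Verdict: this is the exponential series (I5) (the 0F0 exponential series at x = 1/4). Its exact value is (-1/4) * e^(1/4).

Key observation: from the first term -1/4: the two k-th powers (prefactor -1/4) combine into one argument.
Step ratio: r(k) = (1/4) * 1 / [(k+1)] ; factor over Q: parameters, x = (1/4), and C = -1/4.


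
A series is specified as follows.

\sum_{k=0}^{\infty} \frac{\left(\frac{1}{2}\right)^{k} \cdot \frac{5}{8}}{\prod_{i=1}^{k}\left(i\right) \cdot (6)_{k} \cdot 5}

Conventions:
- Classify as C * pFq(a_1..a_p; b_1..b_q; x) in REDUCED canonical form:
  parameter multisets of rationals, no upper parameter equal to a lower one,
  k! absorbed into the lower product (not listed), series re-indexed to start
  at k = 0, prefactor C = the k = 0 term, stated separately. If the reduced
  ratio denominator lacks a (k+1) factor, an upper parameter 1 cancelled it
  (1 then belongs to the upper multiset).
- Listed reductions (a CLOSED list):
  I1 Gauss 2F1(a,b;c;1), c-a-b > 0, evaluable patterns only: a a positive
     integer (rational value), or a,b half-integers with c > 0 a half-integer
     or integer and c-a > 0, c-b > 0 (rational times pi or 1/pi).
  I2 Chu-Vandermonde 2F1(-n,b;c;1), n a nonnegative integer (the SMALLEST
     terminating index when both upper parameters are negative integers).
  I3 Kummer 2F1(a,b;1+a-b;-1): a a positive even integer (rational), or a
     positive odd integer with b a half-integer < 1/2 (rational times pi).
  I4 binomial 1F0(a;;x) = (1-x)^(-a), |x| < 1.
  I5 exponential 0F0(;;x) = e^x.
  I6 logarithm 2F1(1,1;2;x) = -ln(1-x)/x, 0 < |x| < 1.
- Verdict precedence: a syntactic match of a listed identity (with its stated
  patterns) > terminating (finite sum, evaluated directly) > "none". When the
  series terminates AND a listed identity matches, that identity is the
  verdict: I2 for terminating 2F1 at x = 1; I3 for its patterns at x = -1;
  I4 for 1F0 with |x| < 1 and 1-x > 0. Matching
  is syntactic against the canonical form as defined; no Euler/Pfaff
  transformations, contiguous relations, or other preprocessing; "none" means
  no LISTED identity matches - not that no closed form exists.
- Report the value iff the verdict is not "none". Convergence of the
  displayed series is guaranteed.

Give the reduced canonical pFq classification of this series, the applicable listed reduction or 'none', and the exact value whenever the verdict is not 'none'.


With C = \frac{1}{8}: the canonical form is 0F1(-; 6; \frac{1}{2}). Verdict: none (x = \frac{1}{2}): each listed identity misses the multisets {-} ; {6}.

Key step: x = \frac{1}{2} and the product of the first k integers (C = 1/8, x = 1/2) is k!.
Step ratio: r(k) = \frac{1}{2} * 1 / [(k+6) (k+1)] ; factor over Q: parameters, x = \frac{1}{2}, and C = \frac{1}{8}.
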